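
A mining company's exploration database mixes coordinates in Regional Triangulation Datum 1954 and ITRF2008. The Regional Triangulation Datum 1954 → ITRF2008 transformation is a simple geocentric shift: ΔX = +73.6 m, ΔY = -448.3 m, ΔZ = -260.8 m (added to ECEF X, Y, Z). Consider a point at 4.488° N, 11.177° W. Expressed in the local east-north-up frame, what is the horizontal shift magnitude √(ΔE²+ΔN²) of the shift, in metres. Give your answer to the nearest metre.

At φ = 4.488°, λ = -11.177°: sin φ = 0.078250, cos φ = 0.996934, sin λ = -0.193841, cos λ = 0.981033.
ΔE = −sin λ·ΔX + cos λ·ΔY = −(-0.193841)·(73.6) + (0.981033)·(-448.3) = -425.53 m.
ΔN = −sin φ cos λ·ΔX − sin φ sin λ·ΔY + cos φ·ΔZ = −(0.078250)(0.981033)(73.6) − (0.078250)(-0.193841)(-448.3) + (0.996934)(-260.8) = -272.45 m.
Horizontal magnitude = √(ΔE² + ΔN²) = √((-425.53)² + (-272.45)²) = 505.28 m.

505 m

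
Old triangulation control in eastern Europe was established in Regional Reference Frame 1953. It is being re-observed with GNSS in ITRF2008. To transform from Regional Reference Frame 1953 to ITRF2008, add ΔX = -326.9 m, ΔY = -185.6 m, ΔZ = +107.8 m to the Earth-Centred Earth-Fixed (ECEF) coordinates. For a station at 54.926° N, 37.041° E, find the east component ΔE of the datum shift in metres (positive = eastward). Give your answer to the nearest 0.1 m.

At φ = 54.926°, λ = 37.041°: sin φ = 0.818411, cos φ = 0.574634, sin λ = 0.602386, cos λ = 0.798205.
ΔE = −sin λ·ΔX + cos λ·ΔY = −(0.602386)·(-326.9) + (0.798205)·(-185.6) = 48.77 m.

ΔE = 48.8 m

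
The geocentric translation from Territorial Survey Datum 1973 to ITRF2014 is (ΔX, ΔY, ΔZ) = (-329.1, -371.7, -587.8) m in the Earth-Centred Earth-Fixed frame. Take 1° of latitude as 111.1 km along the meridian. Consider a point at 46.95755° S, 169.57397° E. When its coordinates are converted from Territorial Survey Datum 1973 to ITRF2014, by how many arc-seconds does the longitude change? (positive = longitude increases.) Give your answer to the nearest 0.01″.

Δλ = 20.18″

sin φ = -0.730848, cos φ = 0.682540, sin λ = 0.180966, cos λ = -0.983489.
East component: ΔE = −sin λ·ΔX + cos λ·ΔY = −(0.180966)(-329.1) + (-0.983489)(-371.7) = 425.12 m.
1° of latitude spans 111100 m; at latitude φ, 1° of longitude spans that × cos φ = 75830.2 m, so Δλ = 425.12 / 75830.2 × 3600 = 20.182″.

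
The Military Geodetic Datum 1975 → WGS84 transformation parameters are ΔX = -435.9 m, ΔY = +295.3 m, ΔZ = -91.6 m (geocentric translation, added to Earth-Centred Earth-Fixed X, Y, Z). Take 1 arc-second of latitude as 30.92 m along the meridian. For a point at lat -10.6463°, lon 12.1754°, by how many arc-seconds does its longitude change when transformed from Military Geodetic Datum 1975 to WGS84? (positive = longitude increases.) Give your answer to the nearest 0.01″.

Δλ = 12.52″

sin φ = -0.184746, cos φ = 0.982786, sin λ = 0.210905, cos λ = 0.977507.
East component: ΔE = −sin λ·ΔX + cos λ·ΔY = −(0.210905)(-435.9) + (0.977507)(295.3) = 380.59 m.
1° of latitude spans 3600 × 30.92 = 111312 m; at latitude φ, 1° of longitude spans that × cos φ = 109395.9 m, so Δλ = 380.59 / 109395.9 × 3600 = 12.524″.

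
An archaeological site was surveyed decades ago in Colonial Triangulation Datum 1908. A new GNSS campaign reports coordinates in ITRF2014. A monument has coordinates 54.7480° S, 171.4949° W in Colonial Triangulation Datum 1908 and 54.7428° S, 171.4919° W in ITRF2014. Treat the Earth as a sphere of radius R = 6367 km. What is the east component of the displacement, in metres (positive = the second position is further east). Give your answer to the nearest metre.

ΔE = 192 m

Δφ = -54.7428° − -54.7480° = +0.0052°; Δλ = -171.4919° − -171.4949° = +0.0030°.
1° along a meridian = πR/180 = 111125 m.
ΔN = Δφ × 111125 = 577.9 m; ΔE = Δλ × 111125 × cos(-54.7480°) = +0.0030 × 111125 × 0.577174 = 192.4 m.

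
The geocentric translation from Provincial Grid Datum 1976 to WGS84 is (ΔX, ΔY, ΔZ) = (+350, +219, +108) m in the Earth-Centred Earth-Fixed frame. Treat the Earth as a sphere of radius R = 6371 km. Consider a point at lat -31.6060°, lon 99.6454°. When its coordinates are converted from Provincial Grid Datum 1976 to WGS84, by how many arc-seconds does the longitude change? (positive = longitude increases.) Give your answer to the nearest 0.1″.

Δλ = -14.5″

sin φ = -0.524075, cos φ = 0.851672, sin λ = 0.985864, cos λ = -0.167550.
East component: ΔE = −sin λ·ΔX + cos λ·ΔY = −(0.985864)(350) + (-0.167550)(219) = -381.75 m.
1° of latitude spans πR/180 = 111195 m; at latitude φ, 1° of longitude spans that × cos φ = 94701.6 m, so Δλ = -381.75 / 94701.6 × 3600 = -14.512″.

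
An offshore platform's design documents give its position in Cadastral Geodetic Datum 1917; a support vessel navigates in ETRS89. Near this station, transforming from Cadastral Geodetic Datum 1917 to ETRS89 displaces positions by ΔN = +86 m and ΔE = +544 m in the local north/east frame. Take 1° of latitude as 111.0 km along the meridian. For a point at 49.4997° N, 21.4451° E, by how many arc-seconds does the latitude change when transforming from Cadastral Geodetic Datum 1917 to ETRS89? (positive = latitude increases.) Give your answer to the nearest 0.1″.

1° of latitude = 111.0 km, so Δφ = 86.0 / 111000 = 0.0007748° = 2.789″.

Δφ = 2.8″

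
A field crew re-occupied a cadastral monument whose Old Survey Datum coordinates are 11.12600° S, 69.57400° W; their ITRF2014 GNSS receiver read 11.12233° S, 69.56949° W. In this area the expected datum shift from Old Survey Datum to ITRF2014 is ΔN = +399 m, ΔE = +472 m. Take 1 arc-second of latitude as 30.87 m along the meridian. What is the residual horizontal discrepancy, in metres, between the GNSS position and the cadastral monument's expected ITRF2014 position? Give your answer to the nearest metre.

22 m

Observed coordinate differences: Δφ = +0.00367°, Δλ = +0.00451°.
Converting to metres (1° lat = 111132 m, cos φ = 0.981205): observed ΔN = 407.9 m, observed ΔE = 491.8 m.
Subtracting the expected shift leaves a residual of 407.9 − (399) = 8.9 m north and 491.8 − (472) = 19.8 m east.
Residual distance = √(8.9² + 19.8²) = 21.7 m.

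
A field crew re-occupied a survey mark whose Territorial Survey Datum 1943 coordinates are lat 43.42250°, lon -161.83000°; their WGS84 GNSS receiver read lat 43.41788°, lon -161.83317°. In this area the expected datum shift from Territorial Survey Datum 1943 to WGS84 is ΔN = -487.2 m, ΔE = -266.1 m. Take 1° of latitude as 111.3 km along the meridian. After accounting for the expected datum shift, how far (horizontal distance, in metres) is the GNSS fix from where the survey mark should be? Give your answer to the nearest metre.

29 m

Observed coordinate differences: Δφ = -0.00462°, Δλ = -0.00317°.
Converting to metres (1° lat = 111300 m, cos φ = 0.726305): observed ΔN = -514.2 m, observed ΔE = -256.3 m.
Subtracting the expected shift leaves a residual of -514.2 − (-487.2) = -27.0 m north and -256.3 − (-266.1) = 9.8 m east.
Residual distance = √((-27.0)² + 9.8²) = 28.7 m.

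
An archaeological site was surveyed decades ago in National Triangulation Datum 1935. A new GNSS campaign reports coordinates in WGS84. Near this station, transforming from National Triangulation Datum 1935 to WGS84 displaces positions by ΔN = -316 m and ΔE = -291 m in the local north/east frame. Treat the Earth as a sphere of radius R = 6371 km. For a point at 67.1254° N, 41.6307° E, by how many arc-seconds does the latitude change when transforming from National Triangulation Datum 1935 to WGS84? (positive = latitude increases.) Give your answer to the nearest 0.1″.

On a sphere of radius R, 1 rad of latitude = R, so Δφ = ΔN / R = -316.0 / 6371000 = -4.9600e-05 rad = -10.231″.

Δφ = -10.2″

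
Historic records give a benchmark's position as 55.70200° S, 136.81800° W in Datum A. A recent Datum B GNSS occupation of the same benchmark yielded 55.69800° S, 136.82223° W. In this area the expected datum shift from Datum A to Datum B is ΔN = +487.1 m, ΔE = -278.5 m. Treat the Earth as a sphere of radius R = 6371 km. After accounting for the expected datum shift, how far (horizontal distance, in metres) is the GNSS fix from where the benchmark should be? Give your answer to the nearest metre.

Observed coordinate differences: Δφ = +0.00400°, Δλ = -0.00423°.
Converting to metres (1° lat = 111195 m, cos φ = 0.563497): observed ΔN = 444.8 m, observed ΔE = -265.0 m.
Subtracting the expected shift leaves a residual of 444.8 − (487.1) = -42.3 m north and -265.0 − (-278.5) = 13.5 m east.
Residual distance = √((-42.3)² + 13.5²) = 44.4 m.

44 m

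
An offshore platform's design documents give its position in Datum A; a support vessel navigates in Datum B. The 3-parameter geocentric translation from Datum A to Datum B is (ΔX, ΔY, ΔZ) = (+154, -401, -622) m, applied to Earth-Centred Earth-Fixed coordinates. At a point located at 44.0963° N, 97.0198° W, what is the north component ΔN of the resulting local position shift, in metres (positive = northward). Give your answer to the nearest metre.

ΔN = -711 m

At φ = 44.0963°, λ = -97.0198°: sin φ = 0.695866, cos φ = 0.718171, sin λ = -0.992504, cos λ = -0.122212.
ΔN = −sin φ cos λ·ΔX − sin φ sin λ·ΔY + cos φ·ΔZ = −(0.695866)(-0.122212)(154) − (0.695866)(-0.992504)(-401) + (0.718171)(-622) = -710.56 m.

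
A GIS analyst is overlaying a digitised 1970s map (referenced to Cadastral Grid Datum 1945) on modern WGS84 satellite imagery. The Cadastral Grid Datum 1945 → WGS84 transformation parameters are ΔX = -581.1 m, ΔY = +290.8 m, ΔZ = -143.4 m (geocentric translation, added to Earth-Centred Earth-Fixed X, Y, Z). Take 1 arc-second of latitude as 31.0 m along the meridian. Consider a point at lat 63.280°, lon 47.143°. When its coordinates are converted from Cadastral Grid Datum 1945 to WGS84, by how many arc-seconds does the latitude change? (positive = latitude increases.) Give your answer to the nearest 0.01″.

Δφ = 3.17″

sin φ = 0.893214, cos φ = 0.449631, sin λ = 0.733054, cos λ = 0.680171.
North component: ΔN = −sin φ cos λ·ΔX − sin φ sin λ·ΔY + cos φ·ΔZ = −(0.893214)(0.680171)(-581.1) − (0.893214)(0.733054)(290.8) + (0.449631)(-143.4) = 98.16 m.
1° of latitude spans 3600 × 31.00 = 111600 m, so Δφ = 98.16 / 111600 × 3600 = 3.166″.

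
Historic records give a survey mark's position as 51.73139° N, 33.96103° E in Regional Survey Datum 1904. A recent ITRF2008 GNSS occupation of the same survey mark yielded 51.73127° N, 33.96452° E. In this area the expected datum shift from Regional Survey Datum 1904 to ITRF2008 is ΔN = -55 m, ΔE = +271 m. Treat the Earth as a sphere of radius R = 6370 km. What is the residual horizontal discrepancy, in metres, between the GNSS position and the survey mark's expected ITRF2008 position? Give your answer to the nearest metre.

52 m

Observed coordinate differences: Δφ = -0.00012°, Δλ = +0.00349°.
Converting to metres (1° lat = 111177 m, cos φ = 0.619349): observed ΔN = -13.3 m, observed ΔE = 240.3 m.
Subtracting the expected shift leaves a residual of -13.3 − (-55) = 41.7 m north and 240.3 − (271) = -30.7 m east.
Residual distance = √(41.7² + (-30.7)²) = 51.7 m.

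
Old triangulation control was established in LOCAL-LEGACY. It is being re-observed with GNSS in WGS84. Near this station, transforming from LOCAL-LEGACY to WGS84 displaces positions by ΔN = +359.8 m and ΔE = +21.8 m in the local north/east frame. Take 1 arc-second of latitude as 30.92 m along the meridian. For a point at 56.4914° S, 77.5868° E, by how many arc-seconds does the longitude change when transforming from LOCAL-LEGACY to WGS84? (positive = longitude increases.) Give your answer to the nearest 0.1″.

Δλ = 1.3″

At latitude -56.4914°, cos φ = 0.552062.
1″ of longitude at this latitude = 30.92 × cos φ = 17.0698 m, so Δλ = 21.8 / 17.0698 = 1.277″.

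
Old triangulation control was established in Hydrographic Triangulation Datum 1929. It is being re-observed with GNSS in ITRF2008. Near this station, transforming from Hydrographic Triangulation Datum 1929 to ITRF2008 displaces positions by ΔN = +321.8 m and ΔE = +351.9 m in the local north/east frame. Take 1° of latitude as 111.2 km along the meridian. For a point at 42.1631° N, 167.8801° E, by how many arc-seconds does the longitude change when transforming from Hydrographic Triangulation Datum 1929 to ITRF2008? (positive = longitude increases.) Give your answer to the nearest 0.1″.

Δλ = 15.4″

At latitude 42.1631°, cos φ = 0.741237.
1° of longitude at this latitude = 111.2 × cos φ = 82.43 km, so Δλ = 351.9 / 82425.6 = 0.0042693° = 15.370″.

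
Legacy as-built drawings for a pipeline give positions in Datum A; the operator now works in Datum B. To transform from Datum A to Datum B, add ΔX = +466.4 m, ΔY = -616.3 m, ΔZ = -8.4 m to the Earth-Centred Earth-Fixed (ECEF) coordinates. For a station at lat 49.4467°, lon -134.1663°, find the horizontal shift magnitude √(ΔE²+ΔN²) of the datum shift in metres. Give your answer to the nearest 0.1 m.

The local east axis at (φ, λ) is (−sin λ, cos λ, 0), so ΔE = −sin(-134.1663°)·466.4 + cos(-134.1663°)·(-616.3) = 763.96 m.
The local north axis is (−sin φ cos λ, −sin φ sin λ, cos φ), giving ΔN = 246.906 − 335.897 − 5.461 = -94.45 m.
Horizontal magnitude = √(ΔE² + ΔN²) = √(763.96² + (-94.45)²) = 769.78 m.

769.8 m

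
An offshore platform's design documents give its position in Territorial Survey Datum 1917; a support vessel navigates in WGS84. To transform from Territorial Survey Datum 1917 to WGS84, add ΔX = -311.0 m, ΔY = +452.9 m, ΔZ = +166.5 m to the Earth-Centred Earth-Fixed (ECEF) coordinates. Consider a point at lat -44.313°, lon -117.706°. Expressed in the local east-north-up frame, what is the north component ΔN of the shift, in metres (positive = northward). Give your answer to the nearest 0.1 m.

ΔN = -60.0 m

At φ = -44.313°, λ = -117.706°: sin φ = -0.698578, cos φ = 0.715534, sin λ = -0.885345, cos λ = -0.464935.
ΔN = −sin φ cos λ·ΔX − sin φ sin λ·ΔY + cos φ·ΔZ = −(-0.698578)(-0.464935)(-311.0) − (-0.698578)(-0.885345)(452.9) + (0.715534)(166.5) = -59.96 m.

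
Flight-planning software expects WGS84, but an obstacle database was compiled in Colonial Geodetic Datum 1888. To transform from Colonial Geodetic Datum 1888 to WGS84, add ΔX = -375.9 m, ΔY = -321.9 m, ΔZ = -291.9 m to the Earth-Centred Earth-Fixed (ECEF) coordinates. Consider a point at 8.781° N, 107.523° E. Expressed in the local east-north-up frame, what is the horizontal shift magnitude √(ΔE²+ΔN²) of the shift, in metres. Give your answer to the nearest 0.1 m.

523.8 m

The local east axis at (φ, λ) is (−sin λ, cos λ, 0), so ΔE = −sin(107.523°)·(-375.9) + cos(107.523°)·(-321.9) = 455.38 m.
The local north axis is (−sin φ cos λ, −sin φ sin λ, cos φ), giving ΔN = -17.278 + 46.860 − 288.479 = -258.90 m.
Horizontal magnitude = √(ΔE² + ΔN²) = √(455.38² + (-258.90)²) = 523.83 m.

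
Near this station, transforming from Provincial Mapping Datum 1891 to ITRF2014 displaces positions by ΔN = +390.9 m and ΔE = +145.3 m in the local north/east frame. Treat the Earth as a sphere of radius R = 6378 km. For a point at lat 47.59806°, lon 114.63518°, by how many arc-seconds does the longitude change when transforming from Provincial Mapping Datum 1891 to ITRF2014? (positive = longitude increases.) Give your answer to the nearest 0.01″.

Δλ = 6.97″

At latitude 47.59806°, cos φ = 0.674327.
One radian of longitude at latitude φ spans R cos φ, so Δλ = ΔE / (R cos φ) = 145.3 / (6378000 × 0.674327) = 3.3784e-05 rad = 6.968″.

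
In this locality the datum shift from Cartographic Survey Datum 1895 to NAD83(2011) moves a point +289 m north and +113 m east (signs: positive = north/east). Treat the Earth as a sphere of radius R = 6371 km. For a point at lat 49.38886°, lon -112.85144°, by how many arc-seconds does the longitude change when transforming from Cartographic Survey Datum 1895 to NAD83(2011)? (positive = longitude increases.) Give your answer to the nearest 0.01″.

At latitude 49.38886°, cos φ = 0.650922.
One radian of longitude at latitude φ spans R cos φ, so Δλ = ΔE / (R cos φ) = 113.0 / (6371000 × 0.650922) = 2.7248e-05 rad = 5.620″.

Δλ = 5.62″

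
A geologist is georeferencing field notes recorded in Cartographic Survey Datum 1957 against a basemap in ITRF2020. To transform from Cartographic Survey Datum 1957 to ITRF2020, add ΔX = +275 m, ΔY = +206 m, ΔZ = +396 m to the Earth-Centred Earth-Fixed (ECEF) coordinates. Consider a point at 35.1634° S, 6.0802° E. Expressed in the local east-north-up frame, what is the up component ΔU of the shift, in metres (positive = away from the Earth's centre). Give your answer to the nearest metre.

ΔU = 13 m

At φ = -35.1634°, λ = 6.0802°: sin φ = -0.575910, cos φ = 0.817513, sin λ = 0.105920, cos λ = 0.994375.
ΔU = cos φ cos λ·ΔX + cos φ sin λ·ΔY + sin φ·ΔZ = (0.817513)(0.994375)(275) + (0.817513)(0.105920)(206) + (-0.575910)(396) = 13.33 m.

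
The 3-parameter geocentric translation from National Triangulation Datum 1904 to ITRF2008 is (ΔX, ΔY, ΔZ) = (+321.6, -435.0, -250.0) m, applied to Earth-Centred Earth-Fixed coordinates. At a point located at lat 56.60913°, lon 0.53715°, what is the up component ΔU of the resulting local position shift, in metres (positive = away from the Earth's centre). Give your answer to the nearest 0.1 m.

The local up (radial) axis is (cos φ cos λ, cos φ sin λ, sin φ), giving ΔU = 176.984 − 2.244 − 208.734 = -33.99 m.

ΔU = -34.0 m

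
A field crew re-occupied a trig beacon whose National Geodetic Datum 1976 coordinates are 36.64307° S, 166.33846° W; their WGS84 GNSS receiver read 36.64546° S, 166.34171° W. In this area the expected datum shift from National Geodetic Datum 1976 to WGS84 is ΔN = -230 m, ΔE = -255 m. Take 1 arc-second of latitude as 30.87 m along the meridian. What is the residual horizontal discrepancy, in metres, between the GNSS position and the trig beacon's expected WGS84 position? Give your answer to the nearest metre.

Observed coordinate differences: Δφ = -0.00239°, Δλ = -0.00325°.
Converting to metres (1° lat = 111132 m, cos φ = 0.802369): observed ΔN = -265.6 m, observed ΔE = -289.8 m.
Subtracting the expected shift leaves a residual of -265.6 − (-230) = -35.6 m north and -289.8 − (-255) = -34.8 m east.
Residual distance = √((-35.6)² + (-34.8)²) = 49.8 m.

50 m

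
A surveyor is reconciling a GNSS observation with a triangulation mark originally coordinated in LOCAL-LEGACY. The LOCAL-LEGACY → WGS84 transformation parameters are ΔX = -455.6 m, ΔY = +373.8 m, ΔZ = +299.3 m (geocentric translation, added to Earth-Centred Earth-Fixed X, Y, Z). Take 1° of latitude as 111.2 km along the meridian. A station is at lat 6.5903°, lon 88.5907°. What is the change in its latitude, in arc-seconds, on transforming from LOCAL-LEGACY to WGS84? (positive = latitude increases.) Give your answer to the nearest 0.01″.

sin φ = 0.114769, cos φ = 0.993392, sin λ = 0.999698, cos λ = 0.024594.
North component: ΔN = −sin φ cos λ·ΔX − sin φ sin λ·ΔY + cos φ·ΔZ = −(0.114769)(0.024594)(-455.6) − (0.114769)(0.999698)(373.8) + (0.993392)(299.3) = 255.72 m.
1° of latitude spans 111200 m, so Δφ = 255.72 / 111200 × 3600 = 8.279″.

Δφ = 8.28″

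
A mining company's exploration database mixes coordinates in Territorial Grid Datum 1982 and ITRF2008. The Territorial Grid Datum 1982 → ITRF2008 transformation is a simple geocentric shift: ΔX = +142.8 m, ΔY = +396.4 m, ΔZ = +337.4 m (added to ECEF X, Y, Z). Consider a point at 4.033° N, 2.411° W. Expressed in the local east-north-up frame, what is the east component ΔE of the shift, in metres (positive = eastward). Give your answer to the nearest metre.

ΔE = 402 m

At φ = 4.033°, λ = -2.411°: sin φ = 0.070331, cos φ = 0.997524, sin λ = -0.042067, cos λ = 0.999115.
ΔE = −sin λ·ΔX + cos λ·ΔY = −(-0.042067)·(142.8) + (0.999115)·(396.4) = 402.06 m.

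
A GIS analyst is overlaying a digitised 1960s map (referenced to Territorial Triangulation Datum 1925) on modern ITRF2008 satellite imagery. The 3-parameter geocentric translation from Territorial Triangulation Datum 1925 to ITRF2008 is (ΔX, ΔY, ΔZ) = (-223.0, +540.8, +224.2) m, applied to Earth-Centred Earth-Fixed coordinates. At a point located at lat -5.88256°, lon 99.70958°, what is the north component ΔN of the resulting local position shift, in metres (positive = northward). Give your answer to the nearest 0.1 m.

ΔN = 281.5 m

The local north axis is (−sin φ cos λ, −sin φ sin λ, cos φ), giving ΔN = 3.855 + 54.632 + 223.019 = 281.51 m.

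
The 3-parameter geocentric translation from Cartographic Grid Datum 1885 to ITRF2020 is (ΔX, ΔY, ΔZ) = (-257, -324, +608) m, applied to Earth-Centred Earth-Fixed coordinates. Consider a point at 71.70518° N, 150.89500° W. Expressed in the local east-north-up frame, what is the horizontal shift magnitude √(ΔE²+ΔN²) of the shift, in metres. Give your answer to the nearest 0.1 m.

233.6 m

The local east axis at (φ, λ) is (−sin λ, cos λ, 0), so ΔE = −sin(-150.89500°)·(-257) + cos(-150.89500°)·(-324) = 158.08 m.
The local north axis is (−sin φ cos λ, −sin φ sin λ, cos φ), giving ΔN = -213.198 − 149.631 + 190.855 = -171.97 m.
Horizontal magnitude = √(ΔE² + ΔN²) = √(158.08² + (-171.97)²) = 233.59 m.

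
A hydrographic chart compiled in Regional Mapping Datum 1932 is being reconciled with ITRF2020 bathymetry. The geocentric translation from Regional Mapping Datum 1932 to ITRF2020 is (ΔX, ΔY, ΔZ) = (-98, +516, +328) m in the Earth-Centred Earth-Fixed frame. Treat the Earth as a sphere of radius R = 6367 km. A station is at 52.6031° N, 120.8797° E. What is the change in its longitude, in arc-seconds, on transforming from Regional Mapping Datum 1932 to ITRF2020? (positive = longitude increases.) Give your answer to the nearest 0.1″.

Δλ = -9.6″

sin φ = 0.794447, cos φ = 0.607333, sin λ = 0.858247, cos λ = -0.513237.
East component: ΔE = −sin λ·ΔX + cos λ·ΔY = −(0.858247)(-98) + (-0.513237)(516) = -180.72 m.
1° of latitude spans πR/180 = 111125 m; at latitude φ, 1° of longitude spans that × cos φ = 67489.9 m, so Δλ = -180.72 / 67489.9 × 3600 = -9.640″.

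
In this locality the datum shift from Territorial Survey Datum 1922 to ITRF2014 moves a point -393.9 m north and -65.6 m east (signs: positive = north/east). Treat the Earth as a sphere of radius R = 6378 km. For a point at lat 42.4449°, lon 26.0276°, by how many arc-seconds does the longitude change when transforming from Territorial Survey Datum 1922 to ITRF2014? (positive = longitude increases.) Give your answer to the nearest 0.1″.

At latitude 42.4449°, cos φ = 0.737927.
One radian of longitude at latitude φ spans R cos φ, so Δλ = ΔE / (R cos φ) = -65.6 / (6378000 × 0.737927) = -1.3938e-05 rad = -2.875″.

Δλ = -2.9″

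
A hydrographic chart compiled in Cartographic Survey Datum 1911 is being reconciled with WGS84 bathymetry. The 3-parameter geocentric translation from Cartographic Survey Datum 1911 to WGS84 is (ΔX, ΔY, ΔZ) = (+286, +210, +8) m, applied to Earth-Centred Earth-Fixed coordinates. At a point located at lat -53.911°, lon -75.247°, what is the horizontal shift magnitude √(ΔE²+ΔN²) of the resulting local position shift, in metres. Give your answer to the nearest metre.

345 m

At φ = -53.911°, λ = -75.247°: sin φ = -0.808103, cos φ = 0.589041, sin λ = -0.967033, cos λ = 0.254653.
ΔE = −sin λ·ΔX + cos λ·ΔY = −(-0.967033)·(286) + (0.254653)·(210) = 330.05 m.
ΔN = −sin φ cos λ·ΔX − sin φ sin λ·ΔY + cos φ·ΔZ = −(-0.808103)(0.254653)(286) − (-0.808103)(-0.967033)(210) + (0.589041)(8) = -100.54 m.
Horizontal magnitude = √(ΔE² + ΔN²) = √(330.05² + (-100.54)²) = 345.02 m.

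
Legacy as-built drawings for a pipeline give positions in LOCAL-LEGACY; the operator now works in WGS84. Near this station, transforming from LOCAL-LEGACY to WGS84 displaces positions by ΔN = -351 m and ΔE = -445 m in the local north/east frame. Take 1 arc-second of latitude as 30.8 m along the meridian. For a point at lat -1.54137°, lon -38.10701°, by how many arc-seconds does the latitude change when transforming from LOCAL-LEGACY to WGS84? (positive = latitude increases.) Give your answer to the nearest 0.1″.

Δφ = -11.4″

1″ of latitude = 30.80 m, so Δφ = -351.0 / 30.80 = -11.396″.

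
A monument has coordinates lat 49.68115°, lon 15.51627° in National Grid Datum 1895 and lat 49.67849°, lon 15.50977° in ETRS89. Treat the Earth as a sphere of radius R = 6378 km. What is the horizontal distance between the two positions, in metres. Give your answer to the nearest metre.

Δφ = 49.67849° − 49.68115° = -0.00266°; Δλ = 15.50977° − 15.51627° = -0.00650°.
1° along a meridian = πR/180 = 111317 m.
ΔN = Δφ × 111317 = -296.1 m; ΔE = Δλ × 111317 × cos(49.68115°) = -0.00650 × 111317 × 0.647041 = -468.2 m.
Distance = √(ΔE² + ΔN²) = √((-468.2)² + (-296.1)²) = 554.0 m.

554 m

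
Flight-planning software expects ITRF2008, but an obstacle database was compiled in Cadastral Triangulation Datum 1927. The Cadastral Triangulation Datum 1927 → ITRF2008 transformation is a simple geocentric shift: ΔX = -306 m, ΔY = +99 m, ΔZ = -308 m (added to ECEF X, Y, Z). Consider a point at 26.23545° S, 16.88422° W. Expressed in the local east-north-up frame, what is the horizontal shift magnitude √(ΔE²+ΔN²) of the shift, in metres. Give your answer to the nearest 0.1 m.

418.5 m

The local east axis at (φ, λ) is (−sin λ, cos λ, 0), so ΔE = −sin(-16.88422°)·(-306) + cos(-16.88422°)·99 = 5.86 m.
The local north axis is (−sin φ cos λ, −sin φ sin λ, cos φ), giving ΔN = -129.440 − 12.711 − 276.271 = -418.42 m.
Horizontal magnitude = √(ΔE² + ΔN²) = √(5.86² + (-418.42)²) = 418.46 m.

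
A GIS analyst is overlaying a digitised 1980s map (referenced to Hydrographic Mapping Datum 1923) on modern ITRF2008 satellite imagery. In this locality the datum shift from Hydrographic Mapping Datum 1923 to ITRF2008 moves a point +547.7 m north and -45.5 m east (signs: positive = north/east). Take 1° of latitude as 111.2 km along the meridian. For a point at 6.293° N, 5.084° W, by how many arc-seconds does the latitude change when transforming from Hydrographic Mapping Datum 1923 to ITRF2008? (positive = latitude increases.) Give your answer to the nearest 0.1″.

1° of latitude = 111.2 km, so Δφ = 547.7 / 111200 = 0.0049254° = 17.731″.

Δφ = 17.7″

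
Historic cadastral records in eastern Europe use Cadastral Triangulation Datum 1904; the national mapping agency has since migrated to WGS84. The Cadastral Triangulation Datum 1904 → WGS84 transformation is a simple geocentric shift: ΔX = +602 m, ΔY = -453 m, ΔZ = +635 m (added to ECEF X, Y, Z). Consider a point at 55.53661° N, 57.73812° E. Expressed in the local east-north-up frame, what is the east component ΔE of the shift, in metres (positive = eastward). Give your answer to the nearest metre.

ΔE = -751 m

The local east axis at (φ, λ) is (−sin λ, cos λ, 0), so ΔE = −sin(57.73812°)·602 + cos(57.73812°)·(-453) = -750.87 m.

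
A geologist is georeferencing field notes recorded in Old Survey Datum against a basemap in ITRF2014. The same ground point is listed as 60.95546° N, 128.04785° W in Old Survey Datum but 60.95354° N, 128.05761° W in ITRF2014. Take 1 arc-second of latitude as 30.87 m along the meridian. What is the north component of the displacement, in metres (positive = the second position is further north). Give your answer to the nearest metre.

Δφ = 60.95354° − 60.95546° = -0.00192°; Δλ = -128.05761° − -128.04785° = -0.00976°.
1° of latitude = 3600 × 30.87 = 111132 m.
ΔN = Δφ × 111132 = -213.4 m; ΔE = Δλ × 111132 × cos(60.95546°) = -0.00976 × 111132 × 0.485489 = -526.6 m.

ΔN = -213 m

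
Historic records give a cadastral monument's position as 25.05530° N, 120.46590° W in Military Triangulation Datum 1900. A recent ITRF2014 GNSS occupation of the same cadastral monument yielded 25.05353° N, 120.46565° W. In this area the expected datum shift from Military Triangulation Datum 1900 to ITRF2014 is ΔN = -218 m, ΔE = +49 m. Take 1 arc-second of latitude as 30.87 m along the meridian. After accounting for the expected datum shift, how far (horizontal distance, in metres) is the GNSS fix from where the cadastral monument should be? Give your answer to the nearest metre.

Observed coordinate differences: Δφ = -0.00177°, Δλ = +0.00025°.
Converting to metres (1° lat = 111132 m, cos φ = 0.905899): observed ΔN = -196.7 m, observed ΔE = 25.2 m.
Subtracting the expected shift leaves a residual of -196.7 − (-218) = 21.3 m north and 25.2 − (49) = -23.8 m east.
Residual distance = √(21.3² + (-23.8)²) = 32.0 m.

32 m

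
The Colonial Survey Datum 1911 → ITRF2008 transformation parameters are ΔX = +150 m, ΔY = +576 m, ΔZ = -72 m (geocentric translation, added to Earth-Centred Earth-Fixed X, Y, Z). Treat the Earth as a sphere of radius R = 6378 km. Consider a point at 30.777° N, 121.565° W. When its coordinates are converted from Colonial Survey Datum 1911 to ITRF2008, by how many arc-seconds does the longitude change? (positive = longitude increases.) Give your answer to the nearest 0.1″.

Δλ = -6.5″

sin φ = 0.511698, cos φ = 0.859165, sin λ = -0.852047, cos λ = -0.523466.
East component: ΔE = −sin λ·ΔX + cos λ·ΔY = −(-0.852047)(150) + (-0.523466)(576) = -173.71 m.
1° of latitude spans πR/180 = 111317 m; at latitude φ, 1° of longitude spans that × cos φ = 95639.8 m, so Δλ = -173.71 / 95639.8 × 3600 = -6.539″.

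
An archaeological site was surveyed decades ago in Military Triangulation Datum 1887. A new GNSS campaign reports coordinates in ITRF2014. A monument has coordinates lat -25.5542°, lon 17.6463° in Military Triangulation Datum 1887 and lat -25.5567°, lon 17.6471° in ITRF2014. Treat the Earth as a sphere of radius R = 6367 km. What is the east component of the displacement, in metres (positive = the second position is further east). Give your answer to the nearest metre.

Δφ = -25.5567° − -25.5542° = -0.0025°; Δλ = 17.6471° − 17.6463° = +0.0008°.
1° along a meridian = πR/180 = 111125 m.
ΔN = Δφ × 111125 = -277.8 m; ΔE = Δλ × 111125 × cos(-25.5542°) = +0.0008 × 111125 × 0.902178 = 80.2 m.

ΔE = 80 m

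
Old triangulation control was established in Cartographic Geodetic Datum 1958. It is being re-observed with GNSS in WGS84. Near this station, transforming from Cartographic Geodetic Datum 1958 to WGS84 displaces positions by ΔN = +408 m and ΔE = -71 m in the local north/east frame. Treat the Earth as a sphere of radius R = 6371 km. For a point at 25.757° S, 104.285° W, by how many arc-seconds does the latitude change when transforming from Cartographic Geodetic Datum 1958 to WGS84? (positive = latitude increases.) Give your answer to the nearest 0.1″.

Δφ = 13.2″

On a sphere of radius R, 1 rad of latitude = R, so Δφ = ΔN / R = 408.0 / 6371000 = 6.4040e-05 rad = 13.209″.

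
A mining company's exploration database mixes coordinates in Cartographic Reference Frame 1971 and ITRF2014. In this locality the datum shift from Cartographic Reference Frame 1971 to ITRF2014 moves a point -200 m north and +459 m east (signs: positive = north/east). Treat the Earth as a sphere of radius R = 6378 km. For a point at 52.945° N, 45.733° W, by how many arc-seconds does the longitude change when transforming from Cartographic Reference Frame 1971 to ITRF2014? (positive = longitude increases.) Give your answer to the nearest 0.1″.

At latitude 52.945°, cos φ = 0.602581.
One radian of longitude at latitude φ spans R cos φ, so Δλ = ΔE / (R cos φ) = 459.0 / (6378000 × 0.602581) = 1.1943e-04 rad = 24.634″.

Δλ = 24.6″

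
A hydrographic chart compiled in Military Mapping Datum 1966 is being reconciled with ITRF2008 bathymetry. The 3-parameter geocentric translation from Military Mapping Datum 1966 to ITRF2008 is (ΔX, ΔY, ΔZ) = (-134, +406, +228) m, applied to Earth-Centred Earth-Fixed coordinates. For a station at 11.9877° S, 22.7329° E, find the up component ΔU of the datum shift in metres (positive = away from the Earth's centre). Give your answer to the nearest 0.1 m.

The local up (radial) axis is (cos φ cos λ, cos φ sin λ, sin φ), giving ΔU = -120.895 + 153.471 − 47.356 = -14.78 m.

ΔU = -14.8 m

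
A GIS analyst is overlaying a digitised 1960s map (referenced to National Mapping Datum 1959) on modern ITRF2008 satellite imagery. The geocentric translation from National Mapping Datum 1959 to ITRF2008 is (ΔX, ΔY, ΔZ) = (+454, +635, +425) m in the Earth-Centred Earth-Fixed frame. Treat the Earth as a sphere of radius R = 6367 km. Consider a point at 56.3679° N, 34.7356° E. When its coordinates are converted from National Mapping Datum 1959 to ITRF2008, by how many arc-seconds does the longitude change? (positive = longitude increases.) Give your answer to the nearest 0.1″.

Δλ = 15.4″

sin φ = 0.832611, cos φ = 0.553858, sin λ = 0.569790, cos λ = 0.821790.
East component: ΔE = −sin λ·ΔX + cos λ·ΔY = −(0.569790)(454) + (0.821790)(635) = 263.15 m.
1° of latitude spans πR/180 = 111125 m; at latitude φ, 1° of longitude spans that × cos φ = 61547.5 m, so Δλ = 263.15 / 61547.5 × 3600 = 15.392″.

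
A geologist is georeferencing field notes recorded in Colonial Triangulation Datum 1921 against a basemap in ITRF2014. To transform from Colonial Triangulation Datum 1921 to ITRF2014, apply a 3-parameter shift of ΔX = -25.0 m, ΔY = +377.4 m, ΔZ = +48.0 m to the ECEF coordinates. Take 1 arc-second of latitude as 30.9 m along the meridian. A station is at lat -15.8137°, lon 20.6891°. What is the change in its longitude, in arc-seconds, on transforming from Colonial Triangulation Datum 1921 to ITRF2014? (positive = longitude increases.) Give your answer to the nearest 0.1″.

sin φ = -0.272510, cos φ = 0.962153, sin λ = 0.353297, cos λ = 0.935511.
East component: ΔE = −sin λ·ΔX + cos λ·ΔY = −(0.353297)(-25.0) + (0.935511)(377.4) = 361.89 m.
1° of latitude spans 3600 × 30.90 = 111240 m; at latitude φ, 1° of longitude spans that × cos φ = 107029.9 m, so Δλ = 361.89 / 107029.9 × 3600 = 12.172″.

Δλ = 12.2″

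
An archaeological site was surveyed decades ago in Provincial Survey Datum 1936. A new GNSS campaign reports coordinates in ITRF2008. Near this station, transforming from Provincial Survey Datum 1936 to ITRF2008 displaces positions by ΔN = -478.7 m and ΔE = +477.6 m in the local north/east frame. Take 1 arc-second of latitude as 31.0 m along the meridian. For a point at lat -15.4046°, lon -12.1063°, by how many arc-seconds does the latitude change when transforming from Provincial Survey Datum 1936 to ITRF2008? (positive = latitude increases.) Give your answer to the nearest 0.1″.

Δφ = -15.4″

1″ of latitude = 31.00 m, so Δφ = -478.7 / 31.00 = -15.442″.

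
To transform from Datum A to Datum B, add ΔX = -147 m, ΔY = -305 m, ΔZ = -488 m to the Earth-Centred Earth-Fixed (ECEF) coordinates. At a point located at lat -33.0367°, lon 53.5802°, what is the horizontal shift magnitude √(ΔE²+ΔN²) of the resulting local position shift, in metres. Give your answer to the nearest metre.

The local east axis at (φ, λ) is (−sin λ, cos λ, 0), so ΔE = −sin(53.5802°)·(-147) + cos(53.5802°)·(-305) = -62.79 m.
The local north axis is (−sin φ cos λ, −sin φ sin λ, cos φ), giving ΔN = -47.579 − 133.803 − 409.101 = -590.48 m.
Horizontal magnitude = √(ΔE² + ΔN²) = √((-62.79)² + (-590.48)²) = 593.81 m.

594 m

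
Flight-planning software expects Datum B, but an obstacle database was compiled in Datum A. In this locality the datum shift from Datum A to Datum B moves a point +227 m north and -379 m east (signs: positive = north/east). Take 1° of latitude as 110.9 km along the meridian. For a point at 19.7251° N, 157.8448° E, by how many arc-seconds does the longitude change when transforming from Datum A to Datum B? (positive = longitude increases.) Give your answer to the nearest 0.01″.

At latitude 19.7251°, cos φ = 0.941323.
1° of longitude at this latitude = 110.9 × cos φ = 104.39 km, so Δλ = -379.0 / 104392.7 = -0.0036305° = -13.070″.

Δλ = -13.07″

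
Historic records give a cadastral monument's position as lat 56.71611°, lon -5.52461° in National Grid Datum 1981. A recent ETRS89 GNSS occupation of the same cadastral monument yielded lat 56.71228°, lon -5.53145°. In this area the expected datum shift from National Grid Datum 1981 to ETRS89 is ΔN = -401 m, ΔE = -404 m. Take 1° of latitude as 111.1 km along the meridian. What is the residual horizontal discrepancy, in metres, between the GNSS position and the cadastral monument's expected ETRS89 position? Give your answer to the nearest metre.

Observed coordinate differences: Δφ = -0.00383°, Δλ = -0.00684°.
Converting to metres (1° lat = 111100 m, cos φ = 0.548788): observed ΔN = -425.5 m, observed ΔE = -417.0 m.
Subtracting the expected shift leaves a residual of -425.5 − (-401) = -24.5 m north and -417.0 − (-404) = -13.0 m east.
Residual distance = √((-24.5)² + (-13.0)²) = 27.8 m.

28 m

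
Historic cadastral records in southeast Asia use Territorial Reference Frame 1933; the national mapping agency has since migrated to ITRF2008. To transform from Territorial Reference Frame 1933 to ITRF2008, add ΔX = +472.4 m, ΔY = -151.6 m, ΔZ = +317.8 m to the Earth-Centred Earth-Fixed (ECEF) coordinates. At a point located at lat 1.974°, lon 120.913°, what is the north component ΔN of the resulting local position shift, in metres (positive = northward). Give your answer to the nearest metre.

At φ = 1.974°, λ = 120.913°: sin φ = 0.034446, cos φ = 0.999407, sin λ = 0.857948, cos λ = -0.513736.
ΔN = −sin φ cos λ·ΔX − sin φ sin λ·ΔY + cos φ·ΔZ = −(0.034446)(-0.513736)(472.4) − (0.034446)(0.857948)(-151.6) + (0.999407)(317.8) = 330.45 m.

ΔN = 330 m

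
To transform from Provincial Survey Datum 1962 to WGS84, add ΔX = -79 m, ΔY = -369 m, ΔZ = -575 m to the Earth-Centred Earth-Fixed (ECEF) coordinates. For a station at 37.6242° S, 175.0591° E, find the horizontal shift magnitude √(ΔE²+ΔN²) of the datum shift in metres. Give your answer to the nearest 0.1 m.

567.7 m

At φ = -37.6242°, λ = 175.0591°: sin φ = -0.610480, cos φ = 0.792032, sin λ = 0.086128, cos λ = -0.996284.
ΔE = −sin λ·ΔX + cos λ·ΔY = −(0.086128)·(-79) + (-0.996284)·(-369) = 374.43 m.
ΔN = −sin φ cos λ·ΔX − sin φ sin λ·ΔY + cos φ·ΔZ = −(-0.610480)(-0.996284)(-79) − (-0.610480)(0.086128)(-369) + (0.792032)(-575) = -426.77 m.
Horizontal magnitude = √(ΔE² + ΔN²) = √(374.43² + (-426.77)²) = 567.74 m.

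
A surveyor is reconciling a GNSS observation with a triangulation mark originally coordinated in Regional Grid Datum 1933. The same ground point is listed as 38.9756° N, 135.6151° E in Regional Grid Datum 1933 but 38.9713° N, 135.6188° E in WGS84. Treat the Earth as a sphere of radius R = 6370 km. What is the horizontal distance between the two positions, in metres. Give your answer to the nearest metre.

575 m

Δφ = 38.9713° − 38.9756° = -0.0043°; Δλ = 135.6188° − 135.6151° = +0.0037°.
1° along a meridian = πR/180 = 111177 m.
ΔN = Δφ × 111177 = -478.1 m; ΔE = Δλ × 111177 × cos(38.9756°) = +0.0037 × 111177 × 0.777414 = 319.8 m.
Distance = √(ΔE² + ΔN²) = √(319.8² + (-478.1)²) = 575.2 m.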